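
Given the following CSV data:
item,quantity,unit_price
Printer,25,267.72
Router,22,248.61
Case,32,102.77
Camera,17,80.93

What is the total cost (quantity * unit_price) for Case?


Row: Case
quantity = 32
unit_price = 102.77
total = 32 * 102.77 = 3288.64

ANSWER: 3288.64


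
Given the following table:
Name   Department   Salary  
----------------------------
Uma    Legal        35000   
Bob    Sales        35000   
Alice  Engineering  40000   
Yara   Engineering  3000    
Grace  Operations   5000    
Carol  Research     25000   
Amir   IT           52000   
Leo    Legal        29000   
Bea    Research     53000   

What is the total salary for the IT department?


IT department members:
  Amir: 52000
Total = 52000 = 52000

ANSWER: 52000


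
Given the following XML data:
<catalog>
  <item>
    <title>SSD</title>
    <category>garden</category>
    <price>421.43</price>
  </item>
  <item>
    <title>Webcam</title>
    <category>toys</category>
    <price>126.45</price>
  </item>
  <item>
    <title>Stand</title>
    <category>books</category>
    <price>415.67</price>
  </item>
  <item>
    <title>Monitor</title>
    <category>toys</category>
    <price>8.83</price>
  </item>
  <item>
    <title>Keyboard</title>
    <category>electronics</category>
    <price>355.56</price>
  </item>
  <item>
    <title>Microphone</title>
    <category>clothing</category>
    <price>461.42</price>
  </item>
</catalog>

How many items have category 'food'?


Scanning <item> elements for <category>food</category>:
Count: 0

ANSWER: 0


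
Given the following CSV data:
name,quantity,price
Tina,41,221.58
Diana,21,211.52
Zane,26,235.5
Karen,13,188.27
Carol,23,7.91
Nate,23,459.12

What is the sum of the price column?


Values in 'price' column:
  Row 1: 221.58
  Row 2: 211.52
  Row 3: 235.5
  Row 4: 188.27
  Row 5: 7.91
  Row 6: 459.12
Sum = 221.58 + 211.52 + 235.5 + 188.27 + 7.91 + 459.12 = 1323.9

ANSWER: 1323.9


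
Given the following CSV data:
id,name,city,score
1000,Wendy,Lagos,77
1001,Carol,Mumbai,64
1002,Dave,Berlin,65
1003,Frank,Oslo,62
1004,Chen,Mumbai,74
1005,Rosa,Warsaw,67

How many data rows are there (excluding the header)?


Counting rows (excluding header):
Header: id,name,city,score
Data rows: 6

ANSWER: 6


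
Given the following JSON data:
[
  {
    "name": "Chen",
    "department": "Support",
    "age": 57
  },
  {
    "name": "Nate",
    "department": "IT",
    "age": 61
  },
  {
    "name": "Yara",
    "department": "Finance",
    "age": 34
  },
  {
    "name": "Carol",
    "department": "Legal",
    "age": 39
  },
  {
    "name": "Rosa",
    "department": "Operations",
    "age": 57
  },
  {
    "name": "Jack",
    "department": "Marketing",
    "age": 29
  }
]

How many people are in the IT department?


Scanning records for department = IT
  Record 1: Nate
Count: 1

ANSWER: 1


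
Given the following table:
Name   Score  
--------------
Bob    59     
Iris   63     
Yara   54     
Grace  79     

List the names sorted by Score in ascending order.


Sorting by Score (ascending):
  Yara: 54
  Bob: 59
  Iris: 63
  Grace: 79


ANSWER: Yara, Bob, Iris, Grace


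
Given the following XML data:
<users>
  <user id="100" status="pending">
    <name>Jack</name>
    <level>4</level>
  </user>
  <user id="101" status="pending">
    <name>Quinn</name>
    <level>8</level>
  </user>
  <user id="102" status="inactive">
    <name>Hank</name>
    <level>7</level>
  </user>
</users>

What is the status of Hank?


Finding user with name = Hank
user id="102" status="inactive"

ANSWER: inactive


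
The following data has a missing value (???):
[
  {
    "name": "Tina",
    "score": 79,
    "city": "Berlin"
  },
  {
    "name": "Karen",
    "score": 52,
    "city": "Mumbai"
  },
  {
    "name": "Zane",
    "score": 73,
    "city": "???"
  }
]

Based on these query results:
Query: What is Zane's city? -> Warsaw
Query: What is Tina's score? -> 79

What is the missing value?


The missing value is Zane's city
From query: Zane's city = Warsaw

ANSWER: Warsaw


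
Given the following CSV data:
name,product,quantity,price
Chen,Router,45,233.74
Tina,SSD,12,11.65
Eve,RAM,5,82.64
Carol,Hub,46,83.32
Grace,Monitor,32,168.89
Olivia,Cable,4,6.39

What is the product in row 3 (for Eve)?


Row 3: Eve
Column 'product' = RAM

ANSWER: RAM


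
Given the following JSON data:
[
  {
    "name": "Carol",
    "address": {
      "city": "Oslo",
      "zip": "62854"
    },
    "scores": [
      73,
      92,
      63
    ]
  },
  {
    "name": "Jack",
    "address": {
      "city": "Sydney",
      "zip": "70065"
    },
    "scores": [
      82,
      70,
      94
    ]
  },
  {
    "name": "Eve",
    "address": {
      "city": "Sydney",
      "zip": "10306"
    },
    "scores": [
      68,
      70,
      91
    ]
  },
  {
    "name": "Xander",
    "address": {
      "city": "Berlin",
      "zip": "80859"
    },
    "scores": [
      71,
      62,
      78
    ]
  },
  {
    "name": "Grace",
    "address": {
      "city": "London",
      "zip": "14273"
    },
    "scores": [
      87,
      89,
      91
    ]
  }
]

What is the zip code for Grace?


Path: records[4].address.zip
Value: 14273

ANSWER: 14273


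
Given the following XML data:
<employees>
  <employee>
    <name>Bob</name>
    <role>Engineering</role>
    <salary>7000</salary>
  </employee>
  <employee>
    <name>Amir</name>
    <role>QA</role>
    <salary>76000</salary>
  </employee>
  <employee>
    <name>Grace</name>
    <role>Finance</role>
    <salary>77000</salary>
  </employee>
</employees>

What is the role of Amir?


Searching for <employee> with <name>Amir</name>
Found at position 2
<role>QA</role>

ANSWER: QA


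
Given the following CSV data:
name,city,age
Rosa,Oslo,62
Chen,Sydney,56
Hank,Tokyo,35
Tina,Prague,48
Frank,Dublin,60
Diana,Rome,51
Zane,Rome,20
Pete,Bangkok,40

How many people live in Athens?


Scanning city column for 'Athens':
Total matches: 0

ANSWER: 0


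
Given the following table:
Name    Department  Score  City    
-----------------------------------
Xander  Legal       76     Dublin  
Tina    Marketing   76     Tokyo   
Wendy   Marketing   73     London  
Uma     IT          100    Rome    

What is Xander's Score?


Row 1: Xander
Score = 76

ANSWER: 76


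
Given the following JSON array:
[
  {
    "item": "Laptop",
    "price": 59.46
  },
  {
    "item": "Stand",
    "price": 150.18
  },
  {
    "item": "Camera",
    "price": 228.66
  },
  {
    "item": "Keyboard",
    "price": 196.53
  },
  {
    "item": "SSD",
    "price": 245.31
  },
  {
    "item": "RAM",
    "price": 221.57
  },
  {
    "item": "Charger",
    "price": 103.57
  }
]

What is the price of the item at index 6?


Array index 6 -> Charger
price = 103.57

ANSWER: 103.57


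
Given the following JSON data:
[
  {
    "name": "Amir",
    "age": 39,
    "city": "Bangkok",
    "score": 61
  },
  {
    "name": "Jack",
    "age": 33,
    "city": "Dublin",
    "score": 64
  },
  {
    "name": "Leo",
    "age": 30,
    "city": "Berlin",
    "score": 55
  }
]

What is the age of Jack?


Looking up record where name = Jack
Record index: 1
Field 'age' = 33

ANSWER: 33


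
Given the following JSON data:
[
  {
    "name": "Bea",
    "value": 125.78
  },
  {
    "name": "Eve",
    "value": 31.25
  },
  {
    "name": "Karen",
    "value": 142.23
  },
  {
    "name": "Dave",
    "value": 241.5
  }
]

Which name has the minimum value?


Comparing values:
  Bea: 125.78
  Eve: 31.25
  Karen: 142.23
  Dave: 241.5
Minimum: Eve (31.25)

ANSWER: Eve


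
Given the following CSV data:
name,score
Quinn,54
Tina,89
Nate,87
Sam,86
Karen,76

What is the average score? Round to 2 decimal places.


Scores: 54, 89, 87, 86, 76
Sum = 392
Count = 5
Average = 392 / 5 = 78.40

ANSWER: 78.40


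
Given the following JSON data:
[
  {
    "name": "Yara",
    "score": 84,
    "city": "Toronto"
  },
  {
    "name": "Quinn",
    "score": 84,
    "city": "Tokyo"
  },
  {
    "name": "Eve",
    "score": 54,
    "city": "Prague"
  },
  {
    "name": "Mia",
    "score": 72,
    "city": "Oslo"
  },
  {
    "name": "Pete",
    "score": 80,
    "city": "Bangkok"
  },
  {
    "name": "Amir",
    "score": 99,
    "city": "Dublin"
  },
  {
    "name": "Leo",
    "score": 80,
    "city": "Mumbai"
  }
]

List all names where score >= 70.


Filtering records where score >= 70:
  Yara (score=84) -> YES
  Quinn (score=84) -> YES
  Eve (score=54) -> no
  Mia (score=72) -> YES
  Pete (score=80) -> YES
  Amir (score=99) -> YES
  Leo (score=80) -> YES


ANSWER: Yara, Quinn, Mia, Pete, Amir, Leo


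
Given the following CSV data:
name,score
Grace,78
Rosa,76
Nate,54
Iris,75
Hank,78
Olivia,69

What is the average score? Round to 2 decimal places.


Scores: 78, 76, 54, 75, 78, 69
Sum = 430
Count = 6
Average = 430 / 6 = 71.67

ANSWER: 71.67


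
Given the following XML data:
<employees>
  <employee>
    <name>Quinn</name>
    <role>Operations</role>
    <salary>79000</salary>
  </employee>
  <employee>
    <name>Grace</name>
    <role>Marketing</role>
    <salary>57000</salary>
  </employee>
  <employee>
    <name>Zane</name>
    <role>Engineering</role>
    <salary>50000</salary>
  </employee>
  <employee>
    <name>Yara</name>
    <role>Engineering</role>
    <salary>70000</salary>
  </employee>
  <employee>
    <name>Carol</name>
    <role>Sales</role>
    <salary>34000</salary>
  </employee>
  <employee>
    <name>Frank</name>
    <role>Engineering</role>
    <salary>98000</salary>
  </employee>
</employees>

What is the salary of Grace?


Searching for <employee> with <name>Grace</name>
Found at position 2
<salary>57000</salary>

ANSWER: 57000


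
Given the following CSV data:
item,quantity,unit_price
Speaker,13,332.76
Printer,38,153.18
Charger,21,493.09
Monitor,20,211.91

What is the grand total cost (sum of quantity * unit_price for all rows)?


Computing row totals:
  Speaker: 13 * 332.76 = 4325.88
  Printer: 38 * 153.18 = 5820.84
  Charger: 21 * 493.09 = 10354.89
  Monitor: 20 * 211.91 = 4238.2
Grand total = 4325.88 + 5820.84 + 10354.89 + 4238.2 = 24739.81

ANSWER: 24739.81


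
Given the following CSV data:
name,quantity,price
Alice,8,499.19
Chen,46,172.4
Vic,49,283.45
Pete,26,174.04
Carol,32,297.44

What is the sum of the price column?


Values in 'price' column:
  Row 1: 499.19
  Row 2: 172.4
  Row 3: 283.45
  Row 4: 174.04
  Row 5: 297.44
Sum = 499.19 + 172.4 + 283.45 + 174.04 + 297.44 = 1426.52

ANSWER: 1426.52


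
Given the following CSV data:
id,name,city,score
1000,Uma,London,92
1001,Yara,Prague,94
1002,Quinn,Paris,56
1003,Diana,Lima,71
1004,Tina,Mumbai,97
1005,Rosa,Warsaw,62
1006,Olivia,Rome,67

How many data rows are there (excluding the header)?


Counting rows (excluding header):
Header: id,name,city,score
Data rows: 7

ANSWER: 7


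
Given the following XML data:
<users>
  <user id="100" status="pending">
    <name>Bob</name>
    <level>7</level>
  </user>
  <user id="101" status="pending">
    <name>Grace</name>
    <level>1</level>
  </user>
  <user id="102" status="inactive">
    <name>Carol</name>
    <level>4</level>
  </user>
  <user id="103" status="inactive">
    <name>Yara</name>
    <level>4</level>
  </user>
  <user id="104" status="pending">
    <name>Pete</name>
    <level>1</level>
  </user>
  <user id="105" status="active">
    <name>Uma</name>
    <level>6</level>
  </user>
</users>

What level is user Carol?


Finding user: Carol
<level>4</level>

ANSWER: 4


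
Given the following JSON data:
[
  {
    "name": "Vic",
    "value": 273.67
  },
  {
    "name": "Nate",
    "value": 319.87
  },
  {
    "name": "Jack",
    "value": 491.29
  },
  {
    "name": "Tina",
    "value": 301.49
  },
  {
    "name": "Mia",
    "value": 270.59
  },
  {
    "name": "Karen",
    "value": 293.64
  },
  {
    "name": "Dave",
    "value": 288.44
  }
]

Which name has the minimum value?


Comparing values:
  Vic: 273.67
  Nate: 319.87
  Jack: 491.29
  Tina: 301.49
  Mia: 270.59
  Karen: 293.64
  Dave: 288.44
Minimum: Mia (270.59)

ANSWER: Mia


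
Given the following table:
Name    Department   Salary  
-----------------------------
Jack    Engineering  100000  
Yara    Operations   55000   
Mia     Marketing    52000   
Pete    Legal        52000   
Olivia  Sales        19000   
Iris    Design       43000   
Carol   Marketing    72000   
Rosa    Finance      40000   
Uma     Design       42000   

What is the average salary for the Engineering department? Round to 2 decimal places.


Engineering department members:
  Jack: 100000
Sum = 100000
Count = 1
Average = 100000 / 1 = 100000.00

ANSWER: 100000.00


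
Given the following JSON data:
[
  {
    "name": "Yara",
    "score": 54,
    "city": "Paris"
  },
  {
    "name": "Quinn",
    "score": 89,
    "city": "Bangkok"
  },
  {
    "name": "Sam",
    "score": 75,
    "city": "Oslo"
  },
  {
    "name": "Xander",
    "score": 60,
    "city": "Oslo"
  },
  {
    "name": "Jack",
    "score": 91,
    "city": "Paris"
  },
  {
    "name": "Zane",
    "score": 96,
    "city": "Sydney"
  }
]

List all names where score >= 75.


Filtering records where score >= 75:
  Yara (score=54) -> no
  Quinn (score=89) -> YES
  Sam (score=75) -> YES
  Xander (score=60) -> no
  Jack (score=91) -> YES
  Zane (score=96) -> YES


ANSWER: Quinn, Sam, Jack, Zane


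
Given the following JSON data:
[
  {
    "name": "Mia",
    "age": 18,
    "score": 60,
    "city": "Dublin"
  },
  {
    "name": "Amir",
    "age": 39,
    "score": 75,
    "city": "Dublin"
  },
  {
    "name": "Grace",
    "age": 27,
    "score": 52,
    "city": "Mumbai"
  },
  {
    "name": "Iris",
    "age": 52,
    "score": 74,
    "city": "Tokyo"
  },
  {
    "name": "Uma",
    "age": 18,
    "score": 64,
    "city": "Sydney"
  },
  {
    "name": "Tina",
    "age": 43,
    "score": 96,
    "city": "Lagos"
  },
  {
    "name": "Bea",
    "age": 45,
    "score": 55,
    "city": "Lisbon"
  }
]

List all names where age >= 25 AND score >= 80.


Checking both conditions:
  Mia (age=18, score=60) -> no
  Amir (age=39, score=75) -> no
  Grace (age=27, score=52) -> no
  Iris (age=52, score=74) -> no
  Uma (age=18, score=64) -> no
  Tina (age=43, score=96) -> YES
  Bea (age=45, score=55) -> no


ANSWER: Tina


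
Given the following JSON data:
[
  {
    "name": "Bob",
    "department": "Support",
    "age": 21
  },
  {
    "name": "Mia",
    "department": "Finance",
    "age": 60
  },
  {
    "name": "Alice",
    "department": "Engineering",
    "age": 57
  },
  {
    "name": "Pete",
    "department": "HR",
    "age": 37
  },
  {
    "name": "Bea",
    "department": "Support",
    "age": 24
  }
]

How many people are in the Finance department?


Scanning records for department = Finance
  Record 1: Mia
Count: 1

ANSWER: 1


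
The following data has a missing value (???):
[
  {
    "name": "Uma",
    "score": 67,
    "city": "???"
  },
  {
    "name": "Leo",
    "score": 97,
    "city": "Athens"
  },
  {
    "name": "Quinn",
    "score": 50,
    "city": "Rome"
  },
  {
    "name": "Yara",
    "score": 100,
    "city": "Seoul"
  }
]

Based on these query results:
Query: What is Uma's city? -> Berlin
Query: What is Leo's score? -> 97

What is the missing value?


The missing value is Uma's city
From query: Uma's city = Berlin

ANSWER: Berlin


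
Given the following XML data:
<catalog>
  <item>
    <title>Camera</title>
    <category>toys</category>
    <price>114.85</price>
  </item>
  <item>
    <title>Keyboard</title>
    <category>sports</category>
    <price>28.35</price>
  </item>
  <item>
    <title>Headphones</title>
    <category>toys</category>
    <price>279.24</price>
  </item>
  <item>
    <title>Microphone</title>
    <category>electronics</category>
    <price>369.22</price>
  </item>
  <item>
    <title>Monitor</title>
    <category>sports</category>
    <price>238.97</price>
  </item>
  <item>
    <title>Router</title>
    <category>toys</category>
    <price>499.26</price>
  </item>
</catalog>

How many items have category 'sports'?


Scanning <item> elements for <category>sports</category>:
  Item 2: Keyboard -> MATCH
  Item 5: Monitor -> MATCH
Count: 2

ANSWER: 2


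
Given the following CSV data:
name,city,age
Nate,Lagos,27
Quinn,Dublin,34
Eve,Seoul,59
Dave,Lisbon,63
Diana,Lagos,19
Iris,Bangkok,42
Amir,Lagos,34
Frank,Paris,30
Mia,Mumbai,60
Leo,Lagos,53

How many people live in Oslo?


Scanning city column for 'Oslo':
Total matches: 0

ANSWER: 0


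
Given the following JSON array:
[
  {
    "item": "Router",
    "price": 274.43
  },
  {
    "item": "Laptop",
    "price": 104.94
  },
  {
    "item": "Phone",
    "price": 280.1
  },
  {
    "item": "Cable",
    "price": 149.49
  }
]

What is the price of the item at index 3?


Array index 3 -> Cable
price = 149.49

ANSWER: 149.49


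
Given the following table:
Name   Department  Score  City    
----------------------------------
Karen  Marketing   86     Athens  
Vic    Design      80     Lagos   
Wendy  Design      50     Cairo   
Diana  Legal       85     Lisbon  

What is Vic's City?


Row 2: Vic
City = Lagos

ANSWER: Lagos


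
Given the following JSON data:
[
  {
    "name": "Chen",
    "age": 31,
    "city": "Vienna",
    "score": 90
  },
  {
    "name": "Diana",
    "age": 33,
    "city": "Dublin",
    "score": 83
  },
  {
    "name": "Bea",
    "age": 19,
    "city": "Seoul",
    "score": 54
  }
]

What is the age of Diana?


Looking up record where name = Diana
Record index: 1
Field 'age' = 33

ANSWER: 33


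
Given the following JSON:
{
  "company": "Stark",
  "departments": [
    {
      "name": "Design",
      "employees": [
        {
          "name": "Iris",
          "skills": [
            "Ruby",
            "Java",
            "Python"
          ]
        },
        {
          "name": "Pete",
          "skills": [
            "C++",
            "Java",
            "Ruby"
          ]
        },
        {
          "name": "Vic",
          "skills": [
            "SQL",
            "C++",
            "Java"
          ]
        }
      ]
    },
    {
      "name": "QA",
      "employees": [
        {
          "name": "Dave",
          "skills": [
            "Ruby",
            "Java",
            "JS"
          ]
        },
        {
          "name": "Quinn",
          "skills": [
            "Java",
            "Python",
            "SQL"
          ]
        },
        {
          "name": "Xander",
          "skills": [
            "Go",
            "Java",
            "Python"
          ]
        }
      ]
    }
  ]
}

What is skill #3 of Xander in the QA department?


Path: departments[1].employees[2].skills[2]
Value: Python

ANSWER: Python


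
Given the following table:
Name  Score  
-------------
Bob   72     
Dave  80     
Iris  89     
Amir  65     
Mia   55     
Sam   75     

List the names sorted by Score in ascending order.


Sorting by Score (ascending):
  Mia: 55
  Amir: 65
  Bob: 72
  Sam: 75
  Dave: 80
  Iris: 89


ANSWER: Mia, Amir, Bob, Sam, Dave, Iris


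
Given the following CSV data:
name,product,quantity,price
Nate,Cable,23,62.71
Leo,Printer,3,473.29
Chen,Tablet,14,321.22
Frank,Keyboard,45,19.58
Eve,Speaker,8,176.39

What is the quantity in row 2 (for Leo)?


Row 2: Leo
Column 'quantity' = 3

ANSWER: 3


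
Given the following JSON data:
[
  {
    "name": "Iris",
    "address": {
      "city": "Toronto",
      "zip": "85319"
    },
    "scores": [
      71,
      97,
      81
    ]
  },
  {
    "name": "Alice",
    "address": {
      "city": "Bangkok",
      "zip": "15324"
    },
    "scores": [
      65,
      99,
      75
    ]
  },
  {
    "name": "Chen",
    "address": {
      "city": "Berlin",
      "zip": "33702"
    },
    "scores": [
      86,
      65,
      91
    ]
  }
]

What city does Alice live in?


Path: records[1].address.city
Value: Bangkok

ANSWER: Bangkok


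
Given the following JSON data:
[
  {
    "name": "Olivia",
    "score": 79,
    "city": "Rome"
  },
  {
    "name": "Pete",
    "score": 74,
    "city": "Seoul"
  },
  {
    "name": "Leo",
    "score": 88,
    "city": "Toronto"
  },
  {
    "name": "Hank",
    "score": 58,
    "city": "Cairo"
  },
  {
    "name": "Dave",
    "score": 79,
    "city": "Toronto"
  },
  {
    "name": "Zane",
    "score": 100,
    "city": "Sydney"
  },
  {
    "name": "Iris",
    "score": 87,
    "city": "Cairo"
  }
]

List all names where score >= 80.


Filtering records where score >= 80:
  Olivia (score=79) -> no
  Pete (score=74) -> no
  Leo (score=88) -> YES
  Hank (score=58) -> no
  Dave (score=79) -> no
  Zane (score=100) -> YES
  Iris (score=87) -> YES


ANSWER: Leo, Zane, Iris


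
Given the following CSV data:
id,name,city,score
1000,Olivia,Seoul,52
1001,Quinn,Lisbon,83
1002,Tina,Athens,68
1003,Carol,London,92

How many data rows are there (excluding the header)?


Counting rows (excluding header):
Header: id,name,city,score
Data rows: 4

ANSWER: 4


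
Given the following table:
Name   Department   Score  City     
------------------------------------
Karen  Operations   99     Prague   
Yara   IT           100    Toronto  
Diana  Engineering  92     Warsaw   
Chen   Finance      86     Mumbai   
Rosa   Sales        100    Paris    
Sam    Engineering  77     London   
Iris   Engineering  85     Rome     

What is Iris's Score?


Row 7: Iris
Score = 85

ANSWER: 85


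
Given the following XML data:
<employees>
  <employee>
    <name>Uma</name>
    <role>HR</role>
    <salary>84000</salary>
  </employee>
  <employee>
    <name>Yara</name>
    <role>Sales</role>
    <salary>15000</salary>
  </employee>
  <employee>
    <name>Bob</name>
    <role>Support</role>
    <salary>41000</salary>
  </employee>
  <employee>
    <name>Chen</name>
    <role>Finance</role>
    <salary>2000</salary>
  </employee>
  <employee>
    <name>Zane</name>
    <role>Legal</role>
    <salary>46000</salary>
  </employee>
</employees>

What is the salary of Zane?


Searching for <employee> with <name>Zane</name>
Found at position 5
<salary>46000</salary>

ANSWER: 46000


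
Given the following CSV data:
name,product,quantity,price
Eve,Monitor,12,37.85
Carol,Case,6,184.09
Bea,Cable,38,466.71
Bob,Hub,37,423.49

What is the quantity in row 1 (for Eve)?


Row 1: Eve
Column 'quantity' = 12

ANSWER: 12


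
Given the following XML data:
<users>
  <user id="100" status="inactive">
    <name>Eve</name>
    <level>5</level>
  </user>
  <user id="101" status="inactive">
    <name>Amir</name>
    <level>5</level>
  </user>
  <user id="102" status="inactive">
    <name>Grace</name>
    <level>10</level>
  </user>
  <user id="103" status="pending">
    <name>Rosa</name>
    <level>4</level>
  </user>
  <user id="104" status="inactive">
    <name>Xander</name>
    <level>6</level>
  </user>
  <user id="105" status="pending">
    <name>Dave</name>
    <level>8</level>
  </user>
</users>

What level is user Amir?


Finding user: Amir
<level>5</level>

ANSWER: 5


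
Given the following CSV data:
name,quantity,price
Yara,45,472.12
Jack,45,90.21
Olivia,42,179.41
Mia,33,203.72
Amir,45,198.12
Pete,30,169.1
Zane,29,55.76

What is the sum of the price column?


Values in 'price' column:
  Row 1: 472.12
  Row 2: 90.21
  Row 3: 179.41
  Row 4: 203.72
  Row 5: 198.12
  Row 6: 169.1
  Row 7: 55.76
Sum = 472.12 + 90.21 + 179.41 + 203.72 + 198.12 + 169.1 + 55.76 = 1368.44

ANSWER: 1368.44


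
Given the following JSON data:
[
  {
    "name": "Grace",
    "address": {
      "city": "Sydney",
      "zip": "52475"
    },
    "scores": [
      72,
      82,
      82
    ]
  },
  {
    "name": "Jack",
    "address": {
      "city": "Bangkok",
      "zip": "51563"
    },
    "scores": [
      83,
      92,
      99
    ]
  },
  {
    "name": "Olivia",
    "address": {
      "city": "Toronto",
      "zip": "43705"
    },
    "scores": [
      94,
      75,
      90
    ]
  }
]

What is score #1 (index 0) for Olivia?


Path: records[2].scores[0]
Value: 94

ANSWER: 94


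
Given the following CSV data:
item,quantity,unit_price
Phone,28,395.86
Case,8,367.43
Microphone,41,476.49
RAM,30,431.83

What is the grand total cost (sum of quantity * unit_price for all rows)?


Computing row totals:
  Phone: 28 * 395.86 = 11084.08
  Case: 8 * 367.43 = 2939.44
  Microphone: 41 * 476.49 = 19536.09
  RAM: 30 * 431.83 = 12954.9
Grand total = 11084.08 + 2939.44 + 19536.09 + 12954.9 = 46514.51

ANSWER: 46514.51


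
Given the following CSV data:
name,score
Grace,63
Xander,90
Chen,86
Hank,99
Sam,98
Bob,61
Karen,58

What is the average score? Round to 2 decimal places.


Scores: 63, 90, 86, 99, 98, 61, 58
Sum = 555
Count = 7
Average = 555 / 7 = 79.29

ANSWER: 79.29


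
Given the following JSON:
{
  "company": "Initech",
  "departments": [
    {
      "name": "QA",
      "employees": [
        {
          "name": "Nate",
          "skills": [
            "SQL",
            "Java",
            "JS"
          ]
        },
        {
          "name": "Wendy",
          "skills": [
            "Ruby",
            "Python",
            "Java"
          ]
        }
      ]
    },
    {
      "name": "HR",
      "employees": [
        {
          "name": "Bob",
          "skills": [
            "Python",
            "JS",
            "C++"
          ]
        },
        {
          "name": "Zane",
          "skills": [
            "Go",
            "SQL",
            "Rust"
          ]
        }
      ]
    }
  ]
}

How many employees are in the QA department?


Path: departments[0].employees
Count: 2

ANSWER: 2


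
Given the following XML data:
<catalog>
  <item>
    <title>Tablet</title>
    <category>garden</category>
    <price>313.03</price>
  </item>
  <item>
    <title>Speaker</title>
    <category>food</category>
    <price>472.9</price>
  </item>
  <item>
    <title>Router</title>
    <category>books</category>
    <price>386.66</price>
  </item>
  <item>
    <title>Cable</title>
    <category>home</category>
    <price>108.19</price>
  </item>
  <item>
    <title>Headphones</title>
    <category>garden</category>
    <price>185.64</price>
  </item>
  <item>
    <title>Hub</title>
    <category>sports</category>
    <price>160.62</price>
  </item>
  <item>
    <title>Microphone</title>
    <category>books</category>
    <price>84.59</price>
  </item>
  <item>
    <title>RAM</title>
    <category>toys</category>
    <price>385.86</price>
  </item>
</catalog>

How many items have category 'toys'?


Scanning <item> elements for <category>toys</category>:
  Item 8: RAM -> MATCH
Count: 1

ANSWER: 1


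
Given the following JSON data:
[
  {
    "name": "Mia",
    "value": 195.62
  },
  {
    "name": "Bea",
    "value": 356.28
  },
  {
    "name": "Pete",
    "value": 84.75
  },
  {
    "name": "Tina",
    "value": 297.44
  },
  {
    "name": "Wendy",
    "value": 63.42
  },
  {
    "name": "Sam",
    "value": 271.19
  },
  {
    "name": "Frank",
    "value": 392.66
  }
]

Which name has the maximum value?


Comparing values:
  Mia: 195.62
  Bea: 356.28
  Pete: 84.75
  Tina: 297.44
  Wendy: 63.42
  Sam: 271.19
  Frank: 392.66
Maximum: Frank (392.66)

ANSWER: Frank


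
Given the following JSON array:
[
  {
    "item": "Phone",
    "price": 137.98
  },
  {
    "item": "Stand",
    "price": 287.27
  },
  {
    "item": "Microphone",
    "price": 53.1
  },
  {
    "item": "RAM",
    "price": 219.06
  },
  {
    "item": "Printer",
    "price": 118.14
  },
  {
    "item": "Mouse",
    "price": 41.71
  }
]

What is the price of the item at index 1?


Array index 1 -> Stand
price = 287.27

ANSWER: 287.27


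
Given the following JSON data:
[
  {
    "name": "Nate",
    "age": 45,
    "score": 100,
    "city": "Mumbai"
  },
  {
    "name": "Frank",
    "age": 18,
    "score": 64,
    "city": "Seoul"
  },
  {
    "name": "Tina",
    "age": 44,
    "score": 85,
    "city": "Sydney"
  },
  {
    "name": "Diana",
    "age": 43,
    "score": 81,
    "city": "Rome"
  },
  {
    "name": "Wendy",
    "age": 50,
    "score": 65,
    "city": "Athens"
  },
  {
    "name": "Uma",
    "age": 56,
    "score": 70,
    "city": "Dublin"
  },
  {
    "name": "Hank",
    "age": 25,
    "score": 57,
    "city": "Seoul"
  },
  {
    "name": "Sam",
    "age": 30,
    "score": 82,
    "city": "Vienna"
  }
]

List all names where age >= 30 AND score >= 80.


Checking both conditions:
  Nate (age=45, score=100) -> YES
  Frank (age=18, score=64) -> no
  Tina (age=44, score=85) -> YES
  Diana (age=43, score=81) -> YES
  Wendy (age=50, score=65) -> no
  Uma (age=56, score=70) -> no
  Hank (age=25, score=57) -> no
  Sam (age=30, score=82) -> YES


ANSWER: Nate, Tina, Diana, Sam


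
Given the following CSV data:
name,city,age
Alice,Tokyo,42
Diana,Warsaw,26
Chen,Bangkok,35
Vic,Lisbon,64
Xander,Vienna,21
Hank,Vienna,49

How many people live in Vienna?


Scanning city column for 'Vienna':
  Row 5: Xander -> MATCH
  Row 6: Hank -> MATCH
Total matches: 2

ANSWER: 2


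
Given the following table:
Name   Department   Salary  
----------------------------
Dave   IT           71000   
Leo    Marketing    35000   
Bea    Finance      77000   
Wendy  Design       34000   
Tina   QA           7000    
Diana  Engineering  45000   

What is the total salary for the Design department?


Design department members:
  Wendy: 34000
Total = 34000 = 34000

ANSWER: 34000


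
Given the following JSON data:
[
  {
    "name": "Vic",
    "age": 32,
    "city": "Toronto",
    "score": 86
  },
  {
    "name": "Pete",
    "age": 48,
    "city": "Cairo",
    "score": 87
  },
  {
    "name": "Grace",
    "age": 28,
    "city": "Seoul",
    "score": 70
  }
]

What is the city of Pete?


Looking up record where name = Pete
Record index: 1
Field 'city' = Cairo

ANSWER: Cairo


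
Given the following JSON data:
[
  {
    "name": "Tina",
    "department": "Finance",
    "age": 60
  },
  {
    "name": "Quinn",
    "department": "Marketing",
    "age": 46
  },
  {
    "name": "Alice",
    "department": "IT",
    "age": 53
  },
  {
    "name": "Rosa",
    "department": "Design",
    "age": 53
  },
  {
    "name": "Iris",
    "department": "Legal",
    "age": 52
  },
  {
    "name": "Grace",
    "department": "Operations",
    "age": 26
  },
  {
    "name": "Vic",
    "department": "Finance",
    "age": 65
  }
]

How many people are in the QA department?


Scanning records for department = QA
  No matches found
Count: 0

ANSWER: 0


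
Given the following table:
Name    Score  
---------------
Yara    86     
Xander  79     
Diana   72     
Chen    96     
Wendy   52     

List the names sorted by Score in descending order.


Sorting by Score (descending):
  Chen: 96
  Yara: 86
  Xander: 79
  Diana: 72
  Wendy: 52


ANSWER: Chen, Yara, Xander, Diana, Wendy


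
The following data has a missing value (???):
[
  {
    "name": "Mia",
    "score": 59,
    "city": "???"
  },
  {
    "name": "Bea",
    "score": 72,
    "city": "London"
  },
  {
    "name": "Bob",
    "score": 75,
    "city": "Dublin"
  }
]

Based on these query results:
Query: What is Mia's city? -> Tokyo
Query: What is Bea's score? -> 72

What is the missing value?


The missing value is Mia's city
From query: Mia's city = Tokyo

ANSWER: Tokyo


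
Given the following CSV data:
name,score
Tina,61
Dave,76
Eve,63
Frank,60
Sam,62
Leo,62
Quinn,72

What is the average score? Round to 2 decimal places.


Scores: 61, 76, 63, 60, 62, 62, 72
Sum = 456
Count = 7
Average = 456 / 7 = 65.14

ANSWER: 65.14


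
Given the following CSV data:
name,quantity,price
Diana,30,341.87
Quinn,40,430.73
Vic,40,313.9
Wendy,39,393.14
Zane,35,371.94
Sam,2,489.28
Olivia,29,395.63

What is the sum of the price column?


Values in 'price' column:
  Row 1: 341.87
  Row 2: 430.73
  Row 3: 313.9
  Row 4: 393.14
  Row 5: 371.94
  Row 6: 489.28
  Row 7: 395.63
Sum = 341.87 + 430.73 + 313.9 + 393.14 + 371.94 + 489.28 + 395.63 = 2736.49

ANSWER: 2736.49


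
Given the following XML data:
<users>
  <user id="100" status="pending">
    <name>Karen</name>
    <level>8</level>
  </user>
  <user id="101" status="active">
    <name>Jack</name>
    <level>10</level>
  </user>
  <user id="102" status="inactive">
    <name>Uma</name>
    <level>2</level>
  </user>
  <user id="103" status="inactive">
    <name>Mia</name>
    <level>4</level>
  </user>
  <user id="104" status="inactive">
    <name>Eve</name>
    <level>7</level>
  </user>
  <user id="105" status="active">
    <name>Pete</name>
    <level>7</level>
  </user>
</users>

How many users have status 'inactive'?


Counting users with status='inactive':
  Uma (id=102) -> MATCH
  Mia (id=103) -> MATCH
  Eve (id=104) -> MATCH
Count: 3

ANSWER: 3


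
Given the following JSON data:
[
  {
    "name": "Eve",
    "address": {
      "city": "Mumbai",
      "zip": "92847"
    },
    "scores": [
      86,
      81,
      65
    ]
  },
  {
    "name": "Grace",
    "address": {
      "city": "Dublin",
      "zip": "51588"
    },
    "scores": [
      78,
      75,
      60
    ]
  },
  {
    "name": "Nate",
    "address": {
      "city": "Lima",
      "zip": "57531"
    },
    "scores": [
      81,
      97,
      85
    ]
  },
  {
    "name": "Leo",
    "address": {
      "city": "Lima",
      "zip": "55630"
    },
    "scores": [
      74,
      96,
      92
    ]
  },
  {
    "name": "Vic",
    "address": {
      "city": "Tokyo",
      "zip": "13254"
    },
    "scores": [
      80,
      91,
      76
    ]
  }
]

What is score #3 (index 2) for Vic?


Path: records[4].scores[2]
Value: 76

ANSWER: 76


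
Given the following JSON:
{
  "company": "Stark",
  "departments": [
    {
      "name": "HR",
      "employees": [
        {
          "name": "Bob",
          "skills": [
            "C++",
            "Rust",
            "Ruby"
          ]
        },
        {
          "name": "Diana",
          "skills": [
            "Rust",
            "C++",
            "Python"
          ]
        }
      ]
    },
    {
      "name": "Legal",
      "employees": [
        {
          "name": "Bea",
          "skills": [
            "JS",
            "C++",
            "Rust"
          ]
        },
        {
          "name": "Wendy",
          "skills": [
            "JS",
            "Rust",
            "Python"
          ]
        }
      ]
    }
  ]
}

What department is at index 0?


Path: departments[0].name
Value: HR

ANSWER: HR


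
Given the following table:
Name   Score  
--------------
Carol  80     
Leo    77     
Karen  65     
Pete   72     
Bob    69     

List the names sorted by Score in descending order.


Sorting by Score (descending):
  Carol: 80
  Leo: 77
  Pete: 72
  Bob: 69
  Karen: 65


ANSWER: Carol, Leo, Pete, Bob, Karen


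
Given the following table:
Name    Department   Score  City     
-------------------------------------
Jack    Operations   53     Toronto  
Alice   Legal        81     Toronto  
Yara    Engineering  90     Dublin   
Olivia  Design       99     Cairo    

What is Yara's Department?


Row 3: Yara
Department = Engineering

ANSWER: Engineering


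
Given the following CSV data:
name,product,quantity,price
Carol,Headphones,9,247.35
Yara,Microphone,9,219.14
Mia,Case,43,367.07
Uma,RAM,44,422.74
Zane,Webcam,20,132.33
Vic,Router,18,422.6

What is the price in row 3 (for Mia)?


Row 3: Mia
Column 'price' = 367.07

ANSWER: 367.07


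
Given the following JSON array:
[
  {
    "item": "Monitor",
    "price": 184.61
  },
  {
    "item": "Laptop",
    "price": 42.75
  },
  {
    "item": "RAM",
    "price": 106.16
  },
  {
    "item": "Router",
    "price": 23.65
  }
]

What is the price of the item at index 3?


Array index 3 -> Router
price = 23.65

ANSWER: 23.65


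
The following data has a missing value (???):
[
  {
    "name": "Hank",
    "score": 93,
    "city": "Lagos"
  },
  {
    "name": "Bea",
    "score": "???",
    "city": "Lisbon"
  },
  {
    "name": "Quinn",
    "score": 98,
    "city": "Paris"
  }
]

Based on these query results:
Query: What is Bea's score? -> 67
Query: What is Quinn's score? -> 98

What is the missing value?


The missing value is Bea's score
From query: Bea's score = 67

ANSWER: 67


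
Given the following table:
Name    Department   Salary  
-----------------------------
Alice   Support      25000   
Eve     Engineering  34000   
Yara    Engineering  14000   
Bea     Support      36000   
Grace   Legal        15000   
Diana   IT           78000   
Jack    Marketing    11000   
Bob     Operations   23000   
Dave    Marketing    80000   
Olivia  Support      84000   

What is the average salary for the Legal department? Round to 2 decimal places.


Legal department members:
  Grace: 15000
Sum = 15000
Count = 1
Average = 15000 / 1 = 15000.00

ANSWER: 15000.00


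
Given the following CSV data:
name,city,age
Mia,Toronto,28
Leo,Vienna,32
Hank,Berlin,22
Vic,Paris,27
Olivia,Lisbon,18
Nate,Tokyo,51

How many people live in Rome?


Scanning city column for 'Rome':
Total matches: 0

ANSWER: 0


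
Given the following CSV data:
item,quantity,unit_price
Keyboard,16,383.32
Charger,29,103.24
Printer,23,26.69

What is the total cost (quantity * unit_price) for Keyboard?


Row: Keyboard
quantity = 16
unit_price = 383.32
total = 16 * 383.32 = 6133.12

ANSWER: 6133.12


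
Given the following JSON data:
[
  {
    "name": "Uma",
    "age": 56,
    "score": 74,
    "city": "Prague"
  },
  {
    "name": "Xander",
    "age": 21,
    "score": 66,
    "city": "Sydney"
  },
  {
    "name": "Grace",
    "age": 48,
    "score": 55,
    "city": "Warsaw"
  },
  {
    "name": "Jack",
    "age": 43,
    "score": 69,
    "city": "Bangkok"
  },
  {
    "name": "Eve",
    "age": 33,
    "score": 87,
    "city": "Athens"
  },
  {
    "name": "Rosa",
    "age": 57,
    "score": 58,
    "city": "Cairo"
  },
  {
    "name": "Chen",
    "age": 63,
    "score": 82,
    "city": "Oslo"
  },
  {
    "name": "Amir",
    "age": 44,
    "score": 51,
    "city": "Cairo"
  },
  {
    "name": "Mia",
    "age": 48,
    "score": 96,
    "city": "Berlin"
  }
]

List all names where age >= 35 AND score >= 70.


Checking both conditions:
  Uma (age=56, score=74) -> YES
  Xander (age=21, score=66) -> no
  Grace (age=48, score=55) -> no
  Jack (age=43, score=69) -> no
  Eve (age=33, score=87) -> no
  Rosa (age=57, score=58) -> no
  Chen (age=63, score=82) -> YES
  Amir (age=44, score=51) -> no
  Mia (age=48, score=96) -> YES


ANSWER: Uma, Chen, Mia


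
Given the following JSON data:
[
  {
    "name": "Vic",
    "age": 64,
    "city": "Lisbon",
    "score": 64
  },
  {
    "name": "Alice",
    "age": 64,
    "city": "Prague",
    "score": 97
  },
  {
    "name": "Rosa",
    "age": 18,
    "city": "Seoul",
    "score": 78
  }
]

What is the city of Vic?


Looking up record where name = Vic
Record index: 0
Field 'city' = Lisbon

ANSWER: Lisbon


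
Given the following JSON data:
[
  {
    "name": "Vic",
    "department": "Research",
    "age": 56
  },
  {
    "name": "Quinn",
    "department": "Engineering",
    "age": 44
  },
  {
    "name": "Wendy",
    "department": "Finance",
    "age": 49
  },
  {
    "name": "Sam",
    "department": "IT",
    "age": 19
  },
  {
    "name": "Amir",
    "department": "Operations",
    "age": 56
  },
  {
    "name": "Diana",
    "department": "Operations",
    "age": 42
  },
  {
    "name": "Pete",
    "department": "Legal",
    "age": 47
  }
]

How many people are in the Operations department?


Scanning records for department = Operations
  Record 4: Amir
  Record 5: Diana
Count: 2

ANSWER: 2


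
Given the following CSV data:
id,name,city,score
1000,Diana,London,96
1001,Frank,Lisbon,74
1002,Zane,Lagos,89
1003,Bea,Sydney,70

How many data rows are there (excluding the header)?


Counting rows (excluding header):
Header: id,name,city,score
Data rows: 4

ANSWER: 4


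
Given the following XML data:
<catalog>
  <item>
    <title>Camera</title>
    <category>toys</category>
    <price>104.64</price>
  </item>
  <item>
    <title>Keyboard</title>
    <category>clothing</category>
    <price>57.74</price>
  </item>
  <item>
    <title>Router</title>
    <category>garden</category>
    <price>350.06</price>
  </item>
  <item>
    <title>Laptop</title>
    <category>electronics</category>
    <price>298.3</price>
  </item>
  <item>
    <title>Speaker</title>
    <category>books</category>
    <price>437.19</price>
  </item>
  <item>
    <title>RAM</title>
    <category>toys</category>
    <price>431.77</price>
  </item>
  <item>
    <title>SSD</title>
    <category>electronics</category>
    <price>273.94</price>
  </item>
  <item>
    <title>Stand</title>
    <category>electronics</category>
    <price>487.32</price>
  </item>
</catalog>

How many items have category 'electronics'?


Scanning <item> elements for <category>electronics</category>:
  Item 4: Laptop -> MATCH
  Item 7: SSD -> MATCH
  Item 8: Stand -> MATCH
Count: 3

ANSWER: 3
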